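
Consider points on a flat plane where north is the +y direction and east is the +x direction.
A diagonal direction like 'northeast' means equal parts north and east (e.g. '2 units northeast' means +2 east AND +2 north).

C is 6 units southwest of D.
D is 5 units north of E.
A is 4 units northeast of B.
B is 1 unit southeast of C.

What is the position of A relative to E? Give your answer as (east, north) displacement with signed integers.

Place E at the origin (east=0, north=0).
  D is 5 units north of E: delta (east=+0, north=+5); D at (east=0, north=5).
  C is 6 units southwest of D: delta (east=-6, north=-6); C at (east=-6, north=-1).
  B is 1 unit southeast of C: delta (east=+1, north=-1); B at (east=-5, north=-2).
  A is 4 units northeast of B: delta (east=+4, north=+4); A at (east=-1, north=2).
Therefore A relative to E: (east=-1, north=2).

Answer: A is at (east=-1, north=2) relative to E.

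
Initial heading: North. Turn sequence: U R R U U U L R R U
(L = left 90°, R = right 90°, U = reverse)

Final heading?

Start: North
  U (U-turn (180°)) -> South
  R (right (90° clockwise)) -> West
  R (right (90° clockwise)) -> North
  U (U-turn (180°)) -> South
  U (U-turn (180°)) -> North
  U (U-turn (180°)) -> South
  L (left (90° counter-clockwise)) -> East
  R (right (90° clockwise)) -> South
  R (right (90° clockwise)) -> West
  U (U-turn (180°)) -> East
Final: East

Answer: Final heading: East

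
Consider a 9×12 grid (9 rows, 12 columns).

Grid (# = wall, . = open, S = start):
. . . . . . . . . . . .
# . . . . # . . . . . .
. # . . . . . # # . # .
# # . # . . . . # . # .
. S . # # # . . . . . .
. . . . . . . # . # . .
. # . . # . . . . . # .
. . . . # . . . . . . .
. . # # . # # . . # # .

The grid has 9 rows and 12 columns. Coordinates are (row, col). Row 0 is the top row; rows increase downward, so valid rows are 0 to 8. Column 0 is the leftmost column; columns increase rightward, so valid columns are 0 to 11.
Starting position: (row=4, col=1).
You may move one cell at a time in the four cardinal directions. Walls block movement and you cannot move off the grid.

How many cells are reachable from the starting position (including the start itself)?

Answer: Reachable cells: 80

Derivation:
BFS flood-fill from (row=4, col=1):
  Distance 0: (row=4, col=1)
  Distance 1: (row=4, col=0), (row=4, col=2), (row=5, col=1)
  Distance 2: (row=3, col=2), (row=5, col=0), (row=5, col=2)
  Distance 3: (row=2, col=2), (row=5, col=3), (row=6, col=0), (row=6, col=2)
  Distance 4: (row=1, col=2), (row=2, col=3), (row=5, col=4), (row=6, col=3), (row=7, col=0), (row=7, col=2)
  Distance 5: (row=0, col=2), (row=1, col=1), (row=1, col=3), (row=2, col=4), (row=5, col=5), (row=7, col=1), (row=7, col=3), (row=8, col=0)
  Distance 6: (row=0, col=1), (row=0, col=3), (row=1, col=4), (row=2, col=5), (row=3, col=4), (row=5, col=6), (row=6, col=5), (row=8, col=1)
  Distance 7: (row=0, col=0), (row=0, col=4), (row=2, col=6), (row=3, col=5), (row=4, col=6), (row=6, col=6), (row=7, col=5)
  Distance 8: (row=0, col=5), (row=1, col=6), (row=3, col=6), (row=4, col=7), (row=6, col=7), (row=7, col=6)
  Distance 9: (row=0, col=6), (row=1, col=7), (row=3, col=7), (row=4, col=8), (row=6, col=8), (row=7, col=7)
  Distance 10: (row=0, col=7), (row=1, col=8), (row=4, col=9), (row=5, col=8), (row=6, col=9), (row=7, col=8), (row=8, col=7)
  Distance 11: (row=0, col=8), (row=1, col=9), (row=3, col=9), (row=4, col=10), (row=7, col=9), (row=8, col=8)
  Distance 12: (row=0, col=9), (row=1, col=10), (row=2, col=9), (row=4, col=11), (row=5, col=10), (row=7, col=10)
  Distance 13: (row=0, col=10), (row=1, col=11), (row=3, col=11), (row=5, col=11), (row=7, col=11)
  Distance 14: (row=0, col=11), (row=2, col=11), (row=6, col=11), (row=8, col=11)
Total reachable: 80 (grid has 82 open cells total)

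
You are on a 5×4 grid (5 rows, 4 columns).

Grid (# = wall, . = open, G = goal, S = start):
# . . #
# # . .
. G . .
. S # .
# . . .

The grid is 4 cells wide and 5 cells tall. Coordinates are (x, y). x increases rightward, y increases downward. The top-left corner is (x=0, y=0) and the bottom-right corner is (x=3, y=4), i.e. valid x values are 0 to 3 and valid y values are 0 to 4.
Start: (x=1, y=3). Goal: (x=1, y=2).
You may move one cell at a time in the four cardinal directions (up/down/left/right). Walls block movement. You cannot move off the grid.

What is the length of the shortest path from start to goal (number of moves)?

Answer: Shortest path length: 1

Derivation:
BFS from (x=1, y=3) until reaching (x=1, y=2):
  Distance 0: (x=1, y=3)
  Distance 1: (x=1, y=2), (x=0, y=3), (x=1, y=4)  <- goal reached here
One shortest path (1 moves): (x=1, y=3) -> (x=1, y=2)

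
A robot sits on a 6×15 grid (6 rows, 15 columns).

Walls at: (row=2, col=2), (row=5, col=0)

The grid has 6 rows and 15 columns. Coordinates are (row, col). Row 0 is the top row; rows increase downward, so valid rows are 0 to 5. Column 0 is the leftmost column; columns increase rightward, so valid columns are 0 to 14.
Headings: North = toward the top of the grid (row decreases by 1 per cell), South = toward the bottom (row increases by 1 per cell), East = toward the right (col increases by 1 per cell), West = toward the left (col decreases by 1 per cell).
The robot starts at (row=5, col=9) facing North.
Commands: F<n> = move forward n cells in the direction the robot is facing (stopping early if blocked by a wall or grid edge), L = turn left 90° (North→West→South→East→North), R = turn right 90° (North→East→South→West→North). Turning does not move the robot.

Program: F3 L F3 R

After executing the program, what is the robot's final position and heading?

Answer: Final position: (row=2, col=6), facing North

Derivation:
Start: (row=5, col=9), facing North
  F3: move forward 3, now at (row=2, col=9)
  L: turn left, now facing West
  F3: move forward 3, now at (row=2, col=6)
  R: turn right, now facing North
Final: (row=2, col=6), facing North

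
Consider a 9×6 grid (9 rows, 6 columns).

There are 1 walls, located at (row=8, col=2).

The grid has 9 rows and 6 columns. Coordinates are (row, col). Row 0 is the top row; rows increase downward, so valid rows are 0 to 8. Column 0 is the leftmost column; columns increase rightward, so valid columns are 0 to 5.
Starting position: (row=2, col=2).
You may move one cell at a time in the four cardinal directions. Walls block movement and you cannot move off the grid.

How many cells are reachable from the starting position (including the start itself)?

BFS flood-fill from (row=2, col=2):
  Distance 0: (row=2, col=2)
  Distance 1: (row=1, col=2), (row=2, col=1), (row=2, col=3), (row=3, col=2)
  Distance 2: (row=0, col=2), (row=1, col=1), (row=1, col=3), (row=2, col=0), (row=2, col=4), (row=3, col=1), (row=3, col=3), (row=4, col=2)
  Distance 3: (row=0, col=1), (row=0, col=3), (row=1, col=0), (row=1, col=4), (row=2, col=5), (row=3, col=0), (row=3, col=4), (row=4, col=1), (row=4, col=3), (row=5, col=2)
  Distance 4: (row=0, col=0), (row=0, col=4), (row=1, col=5), (row=3, col=5), (row=4, col=0), (row=4, col=4), (row=5, col=1), (row=5, col=3), (row=6, col=2)
  Distance 5: (row=0, col=5), (row=4, col=5), (row=5, col=0), (row=5, col=4), (row=6, col=1), (row=6, col=3), (row=7, col=2)
  Distance 6: (row=5, col=5), (row=6, col=0), (row=6, col=4), (row=7, col=1), (row=7, col=3)
  Distance 7: (row=6, col=5), (row=7, col=0), (row=7, col=4), (row=8, col=1), (row=8, col=3)
  Distance 8: (row=7, col=5), (row=8, col=0), (row=8, col=4)
  Distance 9: (row=8, col=5)
Total reachable: 53 (grid has 53 open cells total)

Answer: Reachable cells: 53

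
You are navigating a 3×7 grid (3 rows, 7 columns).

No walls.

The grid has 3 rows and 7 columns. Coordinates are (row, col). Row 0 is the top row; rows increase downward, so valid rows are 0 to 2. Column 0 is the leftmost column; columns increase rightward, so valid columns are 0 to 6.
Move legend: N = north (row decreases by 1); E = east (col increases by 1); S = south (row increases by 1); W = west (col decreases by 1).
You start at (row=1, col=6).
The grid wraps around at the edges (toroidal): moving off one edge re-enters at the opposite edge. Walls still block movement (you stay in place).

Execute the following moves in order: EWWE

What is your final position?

Start: (row=1, col=6)
  E (east): (row=1, col=6) -> (row=1, col=0)
  W (west): (row=1, col=0) -> (row=1, col=6)
  W (west): (row=1, col=6) -> (row=1, col=5)
  E (east): (row=1, col=5) -> (row=1, col=6)
Final: (row=1, col=6)

Answer: Final position: (row=1, col=6)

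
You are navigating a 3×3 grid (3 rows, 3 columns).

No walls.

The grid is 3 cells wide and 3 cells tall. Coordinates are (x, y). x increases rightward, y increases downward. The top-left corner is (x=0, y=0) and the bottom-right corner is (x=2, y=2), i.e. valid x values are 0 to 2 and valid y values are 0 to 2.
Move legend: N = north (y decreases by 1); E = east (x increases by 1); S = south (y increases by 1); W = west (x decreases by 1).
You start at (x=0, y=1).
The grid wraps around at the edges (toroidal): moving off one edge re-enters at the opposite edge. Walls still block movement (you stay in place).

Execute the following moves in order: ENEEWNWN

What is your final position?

Start: (x=0, y=1)
  E (east): (x=0, y=1) -> (x=1, y=1)
  N (north): (x=1, y=1) -> (x=1, y=0)
  E (east): (x=1, y=0) -> (x=2, y=0)
  E (east): (x=2, y=0) -> (x=0, y=0)
  W (west): (x=0, y=0) -> (x=2, y=0)
  N (north): (x=2, y=0) -> (x=2, y=2)
  W (west): (x=2, y=2) -> (x=1, y=2)
  N (north): (x=1, y=2) -> (x=1, y=1)
Final: (x=1, y=1)

Answer: Final position: (x=1, y=1)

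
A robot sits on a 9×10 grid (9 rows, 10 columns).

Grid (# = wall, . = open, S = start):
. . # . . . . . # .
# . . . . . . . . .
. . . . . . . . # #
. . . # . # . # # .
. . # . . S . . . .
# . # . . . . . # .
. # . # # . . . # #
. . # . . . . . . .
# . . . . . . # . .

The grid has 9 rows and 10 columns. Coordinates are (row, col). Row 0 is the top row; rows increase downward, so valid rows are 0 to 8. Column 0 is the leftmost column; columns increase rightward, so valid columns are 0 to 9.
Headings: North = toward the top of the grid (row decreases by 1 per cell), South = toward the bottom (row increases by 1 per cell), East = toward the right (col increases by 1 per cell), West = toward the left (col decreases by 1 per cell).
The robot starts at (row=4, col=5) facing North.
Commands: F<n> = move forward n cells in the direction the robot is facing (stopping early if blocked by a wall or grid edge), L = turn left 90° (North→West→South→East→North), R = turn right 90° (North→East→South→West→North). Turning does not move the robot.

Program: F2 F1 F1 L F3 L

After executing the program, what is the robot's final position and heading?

Start: (row=4, col=5), facing North
  F2: move forward 0/2 (blocked), now at (row=4, col=5)
  F1: move forward 0/1 (blocked), now at (row=4, col=5)
  F1: move forward 0/1 (blocked), now at (row=4, col=5)
  L: turn left, now facing West
  F3: move forward 2/3 (blocked), now at (row=4, col=3)
  L: turn left, now facing South
Final: (row=4, col=3), facing South

Answer: Final position: (row=4, col=3), facing South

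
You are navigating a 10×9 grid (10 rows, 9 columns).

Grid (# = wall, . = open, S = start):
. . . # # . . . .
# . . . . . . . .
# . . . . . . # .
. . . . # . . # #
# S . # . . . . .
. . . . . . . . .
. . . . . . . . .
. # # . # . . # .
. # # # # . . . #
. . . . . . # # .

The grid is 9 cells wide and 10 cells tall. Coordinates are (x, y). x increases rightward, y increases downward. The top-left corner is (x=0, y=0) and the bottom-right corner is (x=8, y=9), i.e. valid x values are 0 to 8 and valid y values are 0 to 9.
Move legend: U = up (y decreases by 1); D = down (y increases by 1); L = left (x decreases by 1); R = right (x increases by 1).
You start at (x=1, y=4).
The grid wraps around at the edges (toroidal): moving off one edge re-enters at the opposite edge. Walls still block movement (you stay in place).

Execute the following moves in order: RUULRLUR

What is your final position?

Answer: Final position: (x=2, y=1)

Derivation:
Start: (x=1, y=4)
  R (right): (x=1, y=4) -> (x=2, y=4)
  U (up): (x=2, y=4) -> (x=2, y=3)
  U (up): (x=2, y=3) -> (x=2, y=2)
  L (left): (x=2, y=2) -> (x=1, y=2)
  R (right): (x=1, y=2) -> (x=2, y=2)
  L (left): (x=2, y=2) -> (x=1, y=2)
  U (up): (x=1, y=2) -> (x=1, y=1)
  R (right): (x=1, y=1) -> (x=2, y=1)
Final: (x=2, y=1)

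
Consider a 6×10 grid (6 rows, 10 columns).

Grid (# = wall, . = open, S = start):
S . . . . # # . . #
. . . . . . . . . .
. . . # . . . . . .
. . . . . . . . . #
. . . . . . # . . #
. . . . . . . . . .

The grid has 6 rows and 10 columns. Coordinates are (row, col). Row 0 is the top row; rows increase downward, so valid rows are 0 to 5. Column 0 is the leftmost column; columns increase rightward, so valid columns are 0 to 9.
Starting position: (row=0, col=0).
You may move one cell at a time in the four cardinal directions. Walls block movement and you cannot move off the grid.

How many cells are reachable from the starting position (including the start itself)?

BFS flood-fill from (row=0, col=0):
  Distance 0: (row=0, col=0)
  Distance 1: (row=0, col=1), (row=1, col=0)
  Distance 2: (row=0, col=2), (row=1, col=1), (row=2, col=0)
  Distance 3: (row=0, col=3), (row=1, col=2), (row=2, col=1), (row=3, col=0)
  Distance 4: (row=0, col=4), (row=1, col=3), (row=2, col=2), (row=3, col=1), (row=4, col=0)
  Distance 5: (row=1, col=4), (row=3, col=2), (row=4, col=1), (row=5, col=0)
  Distance 6: (row=1, col=5), (row=2, col=4), (row=3, col=3), (row=4, col=2), (row=5, col=1)
  Distance 7: (row=1, col=6), (row=2, col=5), (row=3, col=4), (row=4, col=3), (row=5, col=2)
  Distance 8: (row=1, col=7), (row=2, col=6), (row=3, col=5), (row=4, col=4), (row=5, col=3)
  Distance 9: (row=0, col=7), (row=1, col=8), (row=2, col=7), (row=3, col=6), (row=4, col=5), (row=5, col=4)
  Distance 10: (row=0, col=8), (row=1, col=9), (row=2, col=8), (row=3, col=7), (row=5, col=5)
  Distance 11: (row=2, col=9), (row=3, col=8), (row=4, col=7), (row=5, col=6)
  Distance 12: (row=4, col=8), (row=5, col=7)
  Distance 13: (row=5, col=8)
  Distance 14: (row=5, col=9)
Total reachable: 53 (grid has 53 open cells total)

Answer: Reachable cells: 53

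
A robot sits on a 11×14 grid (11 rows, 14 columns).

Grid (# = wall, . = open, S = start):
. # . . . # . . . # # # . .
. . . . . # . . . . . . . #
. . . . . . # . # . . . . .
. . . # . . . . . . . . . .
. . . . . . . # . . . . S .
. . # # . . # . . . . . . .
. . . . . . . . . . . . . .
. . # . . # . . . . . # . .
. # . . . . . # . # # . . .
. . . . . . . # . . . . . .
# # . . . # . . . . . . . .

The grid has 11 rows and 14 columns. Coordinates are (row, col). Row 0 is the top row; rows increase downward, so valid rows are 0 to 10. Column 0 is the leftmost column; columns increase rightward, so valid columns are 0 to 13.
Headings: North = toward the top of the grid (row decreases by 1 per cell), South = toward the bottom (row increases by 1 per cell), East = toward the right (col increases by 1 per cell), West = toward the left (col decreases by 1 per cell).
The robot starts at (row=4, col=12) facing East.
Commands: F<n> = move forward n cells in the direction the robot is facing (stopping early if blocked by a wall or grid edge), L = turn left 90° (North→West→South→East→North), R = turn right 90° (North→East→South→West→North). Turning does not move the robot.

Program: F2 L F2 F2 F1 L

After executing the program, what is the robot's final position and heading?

Answer: Final position: (row=2, col=13), facing West

Derivation:
Start: (row=4, col=12), facing East
  F2: move forward 1/2 (blocked), now at (row=4, col=13)
  L: turn left, now facing North
  F2: move forward 2, now at (row=2, col=13)
  F2: move forward 0/2 (blocked), now at (row=2, col=13)
  F1: move forward 0/1 (blocked), now at (row=2, col=13)
  L: turn left, now facing West
Final: (row=2, col=13), facing West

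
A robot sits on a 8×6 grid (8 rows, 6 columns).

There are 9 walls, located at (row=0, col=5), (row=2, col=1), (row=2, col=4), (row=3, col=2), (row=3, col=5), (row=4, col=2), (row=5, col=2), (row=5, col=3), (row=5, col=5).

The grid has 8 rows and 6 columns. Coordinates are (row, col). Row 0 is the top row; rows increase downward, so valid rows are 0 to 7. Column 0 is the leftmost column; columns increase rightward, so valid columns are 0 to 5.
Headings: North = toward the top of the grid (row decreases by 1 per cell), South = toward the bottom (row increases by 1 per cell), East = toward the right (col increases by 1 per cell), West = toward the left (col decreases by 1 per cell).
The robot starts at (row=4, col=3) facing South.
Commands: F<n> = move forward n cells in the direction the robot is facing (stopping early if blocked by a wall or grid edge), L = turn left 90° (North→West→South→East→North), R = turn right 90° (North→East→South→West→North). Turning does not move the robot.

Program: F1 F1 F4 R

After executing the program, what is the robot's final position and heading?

Start: (row=4, col=3), facing South
  F1: move forward 0/1 (blocked), now at (row=4, col=3)
  F1: move forward 0/1 (blocked), now at (row=4, col=3)
  F4: move forward 0/4 (blocked), now at (row=4, col=3)
  R: turn right, now facing West
Final: (row=4, col=3), facing West

Answer: Final position: (row=4, col=3), facing West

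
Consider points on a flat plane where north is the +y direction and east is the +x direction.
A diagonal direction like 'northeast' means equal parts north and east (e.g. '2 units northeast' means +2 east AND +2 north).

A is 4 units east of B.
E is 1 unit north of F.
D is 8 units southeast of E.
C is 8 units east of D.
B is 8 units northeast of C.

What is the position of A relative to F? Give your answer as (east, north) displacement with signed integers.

Place F at the origin (east=0, north=0).
  E is 1 unit north of F: delta (east=+0, north=+1); E at (east=0, north=1).
  D is 8 units southeast of E: delta (east=+8, north=-8); D at (east=8, north=-7).
  C is 8 units east of D: delta (east=+8, north=+0); C at (east=16, north=-7).
  B is 8 units northeast of C: delta (east=+8, north=+8); B at (east=24, north=1).
  A is 4 units east of B: delta (east=+4, north=+0); A at (east=28, north=1).
Therefore A relative to F: (east=28, north=1).

Answer: A is at (east=28, north=1) relative to F.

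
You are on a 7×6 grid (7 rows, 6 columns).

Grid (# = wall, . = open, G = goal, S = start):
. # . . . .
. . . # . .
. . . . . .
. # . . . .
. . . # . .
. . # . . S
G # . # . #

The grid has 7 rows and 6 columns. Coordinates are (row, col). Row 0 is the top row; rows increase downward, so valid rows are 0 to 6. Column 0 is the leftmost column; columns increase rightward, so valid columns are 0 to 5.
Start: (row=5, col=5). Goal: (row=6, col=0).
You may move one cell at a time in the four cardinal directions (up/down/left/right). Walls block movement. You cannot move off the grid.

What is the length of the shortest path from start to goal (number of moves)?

BFS from (row=5, col=5) until reaching (row=6, col=0):
  Distance 0: (row=5, col=5)
  Distance 1: (row=4, col=5), (row=5, col=4)
  Distance 2: (row=3, col=5), (row=4, col=4), (row=5, col=3), (row=6, col=4)
  Distance 3: (row=2, col=5), (row=3, col=4)
  Distance 4: (row=1, col=5), (row=2, col=4), (row=3, col=3)
  Distance 5: (row=0, col=5), (row=1, col=4), (row=2, col=3), (row=3, col=2)
  Distance 6: (row=0, col=4), (row=2, col=2), (row=4, col=2)
  Distance 7: (row=0, col=3), (row=1, col=2), (row=2, col=1), (row=4, col=1)
  Distance 8: (row=0, col=2), (row=1, col=1), (row=2, col=0), (row=4, col=0), (row=5, col=1)
  Distance 9: (row=1, col=0), (row=3, col=0), (row=5, col=0)
  Distance 10: (row=0, col=0), (row=6, col=0)  <- goal reached here
One shortest path (10 moves): (row=5, col=5) -> (row=5, col=4) -> (row=4, col=4) -> (row=3, col=4) -> (row=3, col=3) -> (row=3, col=2) -> (row=4, col=2) -> (row=4, col=1) -> (row=4, col=0) -> (row=5, col=0) -> (row=6, col=0)

Answer: Shortest path length: 10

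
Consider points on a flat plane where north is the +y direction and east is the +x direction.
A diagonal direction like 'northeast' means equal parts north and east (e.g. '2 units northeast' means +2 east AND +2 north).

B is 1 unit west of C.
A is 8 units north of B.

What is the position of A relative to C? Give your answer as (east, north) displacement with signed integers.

Answer: A is at (east=-1, north=8) relative to C.

Derivation:
Place C at the origin (east=0, north=0).
  B is 1 unit west of C: delta (east=-1, north=+0); B at (east=-1, north=0).
  A is 8 units north of B: delta (east=+0, north=+8); A at (east=-1, north=8).
Therefore A relative to C: (east=-1, north=8).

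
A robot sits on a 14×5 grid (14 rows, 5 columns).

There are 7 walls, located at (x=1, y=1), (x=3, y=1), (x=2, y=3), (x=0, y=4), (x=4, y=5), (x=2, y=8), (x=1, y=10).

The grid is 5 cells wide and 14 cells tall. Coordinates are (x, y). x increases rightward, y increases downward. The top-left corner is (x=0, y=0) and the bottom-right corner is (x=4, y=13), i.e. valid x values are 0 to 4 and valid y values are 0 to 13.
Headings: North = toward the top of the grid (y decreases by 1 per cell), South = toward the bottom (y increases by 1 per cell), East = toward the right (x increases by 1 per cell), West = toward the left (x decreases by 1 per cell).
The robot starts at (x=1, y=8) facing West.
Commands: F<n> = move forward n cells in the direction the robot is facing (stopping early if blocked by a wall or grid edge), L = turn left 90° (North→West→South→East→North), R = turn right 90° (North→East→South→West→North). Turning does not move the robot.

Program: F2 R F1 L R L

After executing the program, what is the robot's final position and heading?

Start: (x=1, y=8), facing West
  F2: move forward 1/2 (blocked), now at (x=0, y=8)
  R: turn right, now facing North
  F1: move forward 1, now at (x=0, y=7)
  L: turn left, now facing West
  R: turn right, now facing North
  L: turn left, now facing West
Final: (x=0, y=7), facing West

Answer: Final position: (x=0, y=7), facing West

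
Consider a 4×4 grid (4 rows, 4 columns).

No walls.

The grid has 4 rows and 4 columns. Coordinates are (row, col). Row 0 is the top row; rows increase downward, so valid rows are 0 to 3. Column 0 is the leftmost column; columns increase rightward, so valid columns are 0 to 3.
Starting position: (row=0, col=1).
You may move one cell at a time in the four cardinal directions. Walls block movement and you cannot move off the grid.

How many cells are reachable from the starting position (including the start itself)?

BFS flood-fill from (row=0, col=1):
  Distance 0: (row=0, col=1)
  Distance 1: (row=0, col=0), (row=0, col=2), (row=1, col=1)
  Distance 2: (row=0, col=3), (row=1, col=0), (row=1, col=2), (row=2, col=1)
  Distance 3: (row=1, col=3), (row=2, col=0), (row=2, col=2), (row=3, col=1)
  Distance 4: (row=2, col=3), (row=3, col=0), (row=3, col=2)
  Distance 5: (row=3, col=3)
Total reachable: 16 (grid has 16 open cells total)

Answer: Reachable cells: 16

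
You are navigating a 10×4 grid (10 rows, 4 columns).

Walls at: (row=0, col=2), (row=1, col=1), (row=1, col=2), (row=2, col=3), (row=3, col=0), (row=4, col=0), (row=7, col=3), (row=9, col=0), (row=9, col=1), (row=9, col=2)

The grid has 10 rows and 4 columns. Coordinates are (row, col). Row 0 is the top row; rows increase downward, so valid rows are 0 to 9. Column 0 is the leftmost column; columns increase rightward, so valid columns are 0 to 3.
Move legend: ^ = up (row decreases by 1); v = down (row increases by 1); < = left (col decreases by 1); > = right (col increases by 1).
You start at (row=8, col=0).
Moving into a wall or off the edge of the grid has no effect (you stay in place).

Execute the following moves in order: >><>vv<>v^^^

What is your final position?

Start: (row=8, col=0)
  > (right): (row=8, col=0) -> (row=8, col=1)
  > (right): (row=8, col=1) -> (row=8, col=2)
  < (left): (row=8, col=2) -> (row=8, col=1)
  > (right): (row=8, col=1) -> (row=8, col=2)
  v (down): blocked, stay at (row=8, col=2)
  v (down): blocked, stay at (row=8, col=2)
  < (left): (row=8, col=2) -> (row=8, col=1)
  > (right): (row=8, col=1) -> (row=8, col=2)
  v (down): blocked, stay at (row=8, col=2)
  ^ (up): (row=8, col=2) -> (row=7, col=2)
  ^ (up): (row=7, col=2) -> (row=6, col=2)
  ^ (up): (row=6, col=2) -> (row=5, col=2)
Final: (row=5, col=2)

Answer: Final position: (row=5, col=2)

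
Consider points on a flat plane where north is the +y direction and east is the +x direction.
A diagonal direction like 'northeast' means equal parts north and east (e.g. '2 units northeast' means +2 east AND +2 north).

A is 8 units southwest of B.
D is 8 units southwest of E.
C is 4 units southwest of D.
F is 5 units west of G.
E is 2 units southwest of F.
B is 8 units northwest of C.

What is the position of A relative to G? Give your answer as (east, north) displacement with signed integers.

Answer: A is at (east=-35, north=-14) relative to G.

Derivation:
Place G at the origin (east=0, north=0).
  F is 5 units west of G: delta (east=-5, north=+0); F at (east=-5, north=0).
  E is 2 units southwest of F: delta (east=-2, north=-2); E at (east=-7, north=-2).
  D is 8 units southwest of E: delta (east=-8, north=-8); D at (east=-15, north=-10).
  C is 4 units southwest of D: delta (east=-4, north=-4); C at (east=-19, north=-14).
  B is 8 units northwest of C: delta (east=-8, north=+8); B at (east=-27, north=-6).
  A is 8 units southwest of B: delta (east=-8, north=-8); A at (east=-35, north=-14).
Therefore A relative to G: (east=-35, north=-14).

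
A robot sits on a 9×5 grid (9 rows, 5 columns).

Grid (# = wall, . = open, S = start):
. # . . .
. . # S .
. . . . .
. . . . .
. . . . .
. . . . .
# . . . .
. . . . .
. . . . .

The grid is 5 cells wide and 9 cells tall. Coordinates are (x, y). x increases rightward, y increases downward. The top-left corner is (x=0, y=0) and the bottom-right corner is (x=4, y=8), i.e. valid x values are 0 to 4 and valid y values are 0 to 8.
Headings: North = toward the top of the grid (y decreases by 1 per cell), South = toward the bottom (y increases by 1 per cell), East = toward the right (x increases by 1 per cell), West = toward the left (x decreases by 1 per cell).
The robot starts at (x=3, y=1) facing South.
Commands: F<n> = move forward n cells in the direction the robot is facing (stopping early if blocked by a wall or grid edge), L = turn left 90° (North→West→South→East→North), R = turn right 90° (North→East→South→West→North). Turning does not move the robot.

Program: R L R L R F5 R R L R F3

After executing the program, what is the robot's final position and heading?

Answer: Final position: (x=4, y=1), facing East

Derivation:
Start: (x=3, y=1), facing South
  R: turn right, now facing West
  L: turn left, now facing South
  R: turn right, now facing West
  L: turn left, now facing South
  R: turn right, now facing West
  F5: move forward 0/5 (blocked), now at (x=3, y=1)
  R: turn right, now facing North
  R: turn right, now facing East
  L: turn left, now facing North
  R: turn right, now facing East
  F3: move forward 1/3 (blocked), now at (x=4, y=1)
Final: (x=4, y=1), facing East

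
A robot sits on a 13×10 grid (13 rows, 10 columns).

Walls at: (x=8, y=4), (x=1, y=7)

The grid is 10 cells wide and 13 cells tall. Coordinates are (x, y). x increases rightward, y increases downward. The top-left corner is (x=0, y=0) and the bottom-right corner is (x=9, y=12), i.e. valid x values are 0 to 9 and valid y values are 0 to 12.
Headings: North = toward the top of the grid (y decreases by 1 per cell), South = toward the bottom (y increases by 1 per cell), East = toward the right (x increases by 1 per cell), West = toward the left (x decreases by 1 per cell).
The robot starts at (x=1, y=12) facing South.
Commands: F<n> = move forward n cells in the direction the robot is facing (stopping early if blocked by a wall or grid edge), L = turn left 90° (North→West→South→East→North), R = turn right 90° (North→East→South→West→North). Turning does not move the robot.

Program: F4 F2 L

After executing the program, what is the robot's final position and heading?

Answer: Final position: (x=1, y=12), facing East

Derivation:
Start: (x=1, y=12), facing South
  F4: move forward 0/4 (blocked), now at (x=1, y=12)
  F2: move forward 0/2 (blocked), now at (x=1, y=12)
  L: turn left, now facing East
Final: (x=1, y=12), facing East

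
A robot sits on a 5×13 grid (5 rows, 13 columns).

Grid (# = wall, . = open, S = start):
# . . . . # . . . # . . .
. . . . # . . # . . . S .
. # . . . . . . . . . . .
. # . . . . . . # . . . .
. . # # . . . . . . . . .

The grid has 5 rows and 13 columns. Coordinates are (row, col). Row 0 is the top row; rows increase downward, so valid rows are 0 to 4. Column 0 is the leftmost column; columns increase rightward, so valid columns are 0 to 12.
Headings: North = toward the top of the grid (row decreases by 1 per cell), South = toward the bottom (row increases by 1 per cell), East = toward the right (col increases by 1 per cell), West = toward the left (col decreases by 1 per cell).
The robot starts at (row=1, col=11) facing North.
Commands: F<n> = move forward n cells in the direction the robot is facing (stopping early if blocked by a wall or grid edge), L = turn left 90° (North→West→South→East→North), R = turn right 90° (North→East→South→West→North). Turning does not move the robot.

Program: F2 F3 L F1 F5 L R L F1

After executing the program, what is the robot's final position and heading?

Answer: Final position: (row=1, col=10), facing South

Derivation:
Start: (row=1, col=11), facing North
  F2: move forward 1/2 (blocked), now at (row=0, col=11)
  F3: move forward 0/3 (blocked), now at (row=0, col=11)
  L: turn left, now facing West
  F1: move forward 1, now at (row=0, col=10)
  F5: move forward 0/5 (blocked), now at (row=0, col=10)
  L: turn left, now facing South
  R: turn right, now facing West
  L: turn left, now facing South
  F1: move forward 1, now at (row=1, col=10)
Final: (row=1, col=10), facing South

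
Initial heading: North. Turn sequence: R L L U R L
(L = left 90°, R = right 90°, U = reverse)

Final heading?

Answer: Final heading: East

Derivation:
Start: North
  R (right (90° clockwise)) -> East
  L (left (90° counter-clockwise)) -> North
  L (left (90° counter-clockwise)) -> West
  U (U-turn (180°)) -> East
  R (right (90° clockwise)) -> South
  L (left (90° counter-clockwise)) -> East
Final: East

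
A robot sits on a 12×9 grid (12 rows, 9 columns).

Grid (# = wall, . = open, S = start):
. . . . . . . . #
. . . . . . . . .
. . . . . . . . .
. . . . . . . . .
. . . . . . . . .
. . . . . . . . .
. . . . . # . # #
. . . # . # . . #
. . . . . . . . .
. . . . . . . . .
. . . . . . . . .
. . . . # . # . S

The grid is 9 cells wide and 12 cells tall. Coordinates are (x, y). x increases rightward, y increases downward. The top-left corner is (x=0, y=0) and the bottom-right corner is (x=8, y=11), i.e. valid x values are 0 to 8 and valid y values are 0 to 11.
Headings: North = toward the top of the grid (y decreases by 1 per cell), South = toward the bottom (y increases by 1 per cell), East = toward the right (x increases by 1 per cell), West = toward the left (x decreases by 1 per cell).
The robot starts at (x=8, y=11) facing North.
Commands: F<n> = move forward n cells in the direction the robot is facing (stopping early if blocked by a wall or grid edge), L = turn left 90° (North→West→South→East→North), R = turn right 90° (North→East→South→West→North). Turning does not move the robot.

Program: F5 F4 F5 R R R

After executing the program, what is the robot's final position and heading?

Start: (x=8, y=11), facing North
  F5: move forward 3/5 (blocked), now at (x=8, y=8)
  F4: move forward 0/4 (blocked), now at (x=8, y=8)
  F5: move forward 0/5 (blocked), now at (x=8, y=8)
  R: turn right, now facing East
  R: turn right, now facing South
  R: turn right, now facing West
Final: (x=8, y=8), facing West

Answer: Final position: (x=8, y=8), facing West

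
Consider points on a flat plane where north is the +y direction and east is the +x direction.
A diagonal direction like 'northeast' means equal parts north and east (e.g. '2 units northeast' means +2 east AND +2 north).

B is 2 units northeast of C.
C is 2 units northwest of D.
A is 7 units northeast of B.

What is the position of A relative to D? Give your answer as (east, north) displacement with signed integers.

Answer: A is at (east=7, north=11) relative to D.

Derivation:
Place D at the origin (east=0, north=0).
  C is 2 units northwest of D: delta (east=-2, north=+2); C at (east=-2, north=2).
  B is 2 units northeast of C: delta (east=+2, north=+2); B at (east=0, north=4).
  A is 7 units northeast of B: delta (east=+7, north=+7); A at (east=7, north=11).
Therefore A relative to D: (east=7, north=11).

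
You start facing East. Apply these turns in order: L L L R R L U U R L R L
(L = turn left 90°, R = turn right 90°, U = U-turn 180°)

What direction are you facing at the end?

Start: East
  L (left (90° counter-clockwise)) -> North
  L (left (90° counter-clockwise)) -> West
  L (left (90° counter-clockwise)) -> South
  R (right (90° clockwise)) -> West
  R (right (90° clockwise)) -> North
  L (left (90° counter-clockwise)) -> West
  U (U-turn (180°)) -> East
  U (U-turn (180°)) -> West
  R (right (90° clockwise)) -> North
  L (left (90° counter-clockwise)) -> West
  R (right (90° clockwise)) -> North
  L (left (90° counter-clockwise)) -> West
Final: West

Answer: Final heading: West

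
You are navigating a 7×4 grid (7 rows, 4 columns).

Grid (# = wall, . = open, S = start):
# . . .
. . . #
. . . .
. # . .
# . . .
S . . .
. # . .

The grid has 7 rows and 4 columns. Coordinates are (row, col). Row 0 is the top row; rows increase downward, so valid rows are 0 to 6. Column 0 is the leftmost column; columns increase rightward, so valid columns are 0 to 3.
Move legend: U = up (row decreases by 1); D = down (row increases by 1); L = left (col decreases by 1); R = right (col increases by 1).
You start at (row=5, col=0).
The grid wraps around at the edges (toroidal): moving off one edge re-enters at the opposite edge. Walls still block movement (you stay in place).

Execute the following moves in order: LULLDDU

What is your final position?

Answer: Final position: (row=4, col=1)

Derivation:
Start: (row=5, col=0)
  L (left): (row=5, col=0) -> (row=5, col=3)
  U (up): (row=5, col=3) -> (row=4, col=3)
  L (left): (row=4, col=3) -> (row=4, col=2)
  L (left): (row=4, col=2) -> (row=4, col=1)
  D (down): (row=4, col=1) -> (row=5, col=1)
  D (down): blocked, stay at (row=5, col=1)
  U (up): (row=5, col=1) -> (row=4, col=1)
Final: (row=4, col=1)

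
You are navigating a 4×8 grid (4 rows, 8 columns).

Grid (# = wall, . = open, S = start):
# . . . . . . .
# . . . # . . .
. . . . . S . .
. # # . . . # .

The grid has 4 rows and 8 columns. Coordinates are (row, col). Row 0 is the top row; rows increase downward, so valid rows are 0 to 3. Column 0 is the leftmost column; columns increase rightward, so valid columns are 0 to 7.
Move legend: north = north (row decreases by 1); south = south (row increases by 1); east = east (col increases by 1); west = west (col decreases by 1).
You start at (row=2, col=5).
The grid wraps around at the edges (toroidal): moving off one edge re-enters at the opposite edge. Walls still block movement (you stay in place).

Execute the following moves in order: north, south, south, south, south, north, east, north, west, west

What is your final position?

Start: (row=2, col=5)
  north (north): (row=2, col=5) -> (row=1, col=5)
  south (south): (row=1, col=5) -> (row=2, col=5)
  south (south): (row=2, col=5) -> (row=3, col=5)
  south (south): (row=3, col=5) -> (row=0, col=5)
  south (south): (row=0, col=5) -> (row=1, col=5)
  north (north): (row=1, col=5) -> (row=0, col=5)
  east (east): (row=0, col=5) -> (row=0, col=6)
  north (north): blocked, stay at (row=0, col=6)
  west (west): (row=0, col=6) -> (row=0, col=5)
  west (west): (row=0, col=5) -> (row=0, col=4)
Final: (row=0, col=4)

Answer: Final position: (row=0, col=4)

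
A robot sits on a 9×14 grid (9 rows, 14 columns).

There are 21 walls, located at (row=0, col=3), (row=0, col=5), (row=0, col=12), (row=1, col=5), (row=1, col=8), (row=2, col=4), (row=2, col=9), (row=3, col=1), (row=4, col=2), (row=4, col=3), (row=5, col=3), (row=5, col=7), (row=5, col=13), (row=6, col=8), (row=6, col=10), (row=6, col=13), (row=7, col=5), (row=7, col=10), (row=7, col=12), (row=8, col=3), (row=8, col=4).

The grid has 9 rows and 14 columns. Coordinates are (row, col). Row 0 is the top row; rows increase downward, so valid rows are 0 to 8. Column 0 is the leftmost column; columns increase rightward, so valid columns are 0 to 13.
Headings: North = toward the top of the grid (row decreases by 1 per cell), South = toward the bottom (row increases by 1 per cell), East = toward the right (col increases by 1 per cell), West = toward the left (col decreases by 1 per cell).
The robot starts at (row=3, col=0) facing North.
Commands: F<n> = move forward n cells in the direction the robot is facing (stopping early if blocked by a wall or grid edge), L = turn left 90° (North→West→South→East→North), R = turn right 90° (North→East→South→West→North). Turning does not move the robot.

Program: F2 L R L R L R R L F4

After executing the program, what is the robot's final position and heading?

Answer: Final position: (row=0, col=0), facing North

Derivation:
Start: (row=3, col=0), facing North
  F2: move forward 2, now at (row=1, col=0)
  L: turn left, now facing West
  R: turn right, now facing North
  L: turn left, now facing West
  R: turn right, now facing North
  L: turn left, now facing West
  R: turn right, now facing North
  R: turn right, now facing East
  L: turn left, now facing North
  F4: move forward 1/4 (blocked), now at (row=0, col=0)
Final: (row=0, col=0), facing North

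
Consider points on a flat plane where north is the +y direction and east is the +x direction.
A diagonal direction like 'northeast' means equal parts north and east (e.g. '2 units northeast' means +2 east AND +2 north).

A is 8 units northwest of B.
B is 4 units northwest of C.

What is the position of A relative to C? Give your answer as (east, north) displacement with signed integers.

Answer: A is at (east=-12, north=12) relative to C.

Derivation:
Place C at the origin (east=0, north=0).
  B is 4 units northwest of C: delta (east=-4, north=+4); B at (east=-4, north=4).
  A is 8 units northwest of B: delta (east=-8, north=+8); A at (east=-12, north=12).
Therefore A relative to C: (east=-12, north=12).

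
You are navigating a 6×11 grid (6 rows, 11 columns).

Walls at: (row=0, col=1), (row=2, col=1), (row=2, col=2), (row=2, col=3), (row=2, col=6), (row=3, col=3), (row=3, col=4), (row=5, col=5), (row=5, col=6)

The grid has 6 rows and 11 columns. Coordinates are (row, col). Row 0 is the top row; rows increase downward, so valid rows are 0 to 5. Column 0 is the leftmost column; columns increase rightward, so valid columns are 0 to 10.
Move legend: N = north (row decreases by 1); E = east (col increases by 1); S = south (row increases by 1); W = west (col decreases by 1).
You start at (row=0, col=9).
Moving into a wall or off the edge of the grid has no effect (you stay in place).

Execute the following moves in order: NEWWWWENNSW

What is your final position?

Start: (row=0, col=9)
  N (north): blocked, stay at (row=0, col=9)
  E (east): (row=0, col=9) -> (row=0, col=10)
  W (west): (row=0, col=10) -> (row=0, col=9)
  W (west): (row=0, col=9) -> (row=0, col=8)
  W (west): (row=0, col=8) -> (row=0, col=7)
  W (west): (row=0, col=7) -> (row=0, col=6)
  E (east): (row=0, col=6) -> (row=0, col=7)
  N (north): blocked, stay at (row=0, col=7)
  N (north): blocked, stay at (row=0, col=7)
  S (south): (row=0, col=7) -> (row=1, col=7)
  W (west): (row=1, col=7) -> (row=1, col=6)
Final: (row=1, col=6)

Answer: Final position: (row=1, col=6)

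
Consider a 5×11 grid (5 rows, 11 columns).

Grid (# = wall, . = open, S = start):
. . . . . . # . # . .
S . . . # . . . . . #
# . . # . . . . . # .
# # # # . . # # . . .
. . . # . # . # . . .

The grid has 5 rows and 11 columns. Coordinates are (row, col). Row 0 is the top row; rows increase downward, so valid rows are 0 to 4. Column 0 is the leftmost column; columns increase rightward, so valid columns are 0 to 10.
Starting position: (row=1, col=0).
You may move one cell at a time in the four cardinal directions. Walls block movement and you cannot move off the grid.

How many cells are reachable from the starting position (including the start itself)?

Answer: Reachable cells: 35

Derivation:
BFS flood-fill from (row=1, col=0):
  Distance 0: (row=1, col=0)
  Distance 1: (row=0, col=0), (row=1, col=1)
  Distance 2: (row=0, col=1), (row=1, col=2), (row=2, col=1)
  Distance 3: (row=0, col=2), (row=1, col=3), (row=2, col=2)
  Distance 4: (row=0, col=3)
  Distance 5: (row=0, col=4)
  Distance 6: (row=0, col=5)
  Distance 7: (row=1, col=5)
  Distance 8: (row=1, col=6), (row=2, col=5)
  Distance 9: (row=1, col=7), (row=2, col=4), (row=2, col=6), (row=3, col=5)
  Distance 10: (row=0, col=7), (row=1, col=8), (row=2, col=7), (row=3, col=4)
  Distance 11: (row=1, col=9), (row=2, col=8), (row=4, col=4)
  Distance 12: (row=0, col=9), (row=3, col=8)
  Distance 13: (row=0, col=10), (row=3, col=9), (row=4, col=8)
  Distance 14: (row=3, col=10), (row=4, col=9)
  Distance 15: (row=2, col=10), (row=4, col=10)
Total reachable: 35 (grid has 39 open cells total)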